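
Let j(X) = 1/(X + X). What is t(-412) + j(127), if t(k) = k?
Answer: -104647/254 ≈ -412.00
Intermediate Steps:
j(X) = 1/(2*X)
t(-412) + j(127) = -412 + (½)/127 = -412 + (½)*(1/127) = -412 + 1/254 = -104647/254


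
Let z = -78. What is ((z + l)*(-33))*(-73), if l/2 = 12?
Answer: -130086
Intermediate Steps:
l = 24 (l = 2*12 = 24)
((z + l)*(-33))*(-73) = ((-78 + 24)*(-33))*(-73) = -54*(-33)*(-73) = 1782*(-73) = -130086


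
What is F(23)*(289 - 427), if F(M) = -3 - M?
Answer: 3588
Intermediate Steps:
F(23)*(289 - 427) = (-3 - 1*23)*(289 - 427) = (-3 - 23)*(-138) = -26*(-138) = 3588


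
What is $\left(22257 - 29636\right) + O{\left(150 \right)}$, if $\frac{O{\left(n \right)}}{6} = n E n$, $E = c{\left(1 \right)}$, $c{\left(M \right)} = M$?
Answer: $127621$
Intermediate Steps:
$E = 1$
$O{\left(n \right)} = 6 n^{2}$ ($O{\left(n \right)} = 6 n 1 n = 6 n n = 6 n^{2}$)
$\left(22257 - 29636\right) + O{\left(150 \right)} = \left(22257 - 29636\right) + 6 \cdot 150^{2} = -7379 + 6 \cdot 22500 = -7379 + 135000 = 127621$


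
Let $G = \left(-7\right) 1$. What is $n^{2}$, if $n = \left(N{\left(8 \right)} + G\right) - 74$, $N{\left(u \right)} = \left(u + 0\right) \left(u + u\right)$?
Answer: $2209$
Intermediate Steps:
$N{\left(u \right)} = 2 u^{2}$ ($N{\left(u \right)} = u 2 u = 2 u^{2}$)
$G = -7$
$n = 47$ ($n = \left(2 \cdot 8^{2} - 7\right) - 74 = \left(2 \cdot 64 - 7\right) - 74 = \left(128 - 7\right) - 74 = 121 - 74 = 47$)
$n^{2} = 47^{2} = 2209$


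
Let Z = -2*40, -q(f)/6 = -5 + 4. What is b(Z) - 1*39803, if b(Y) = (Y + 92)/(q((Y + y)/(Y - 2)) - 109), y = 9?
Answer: -4099721/103 ≈ -39803.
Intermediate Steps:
q(f) = 6 (q(f) = -6*(-5 + 4) = -6*(-1) = 6)
Z = -80
b(Y) = -92/103 - Y/103 (b(Y) = (Y + 92)/(6 - 109) = (92 + Y)/(-103) = (92 + Y)*(-1/103) = -92/103 - Y/103)
b(Z) - 1*39803 = (-92/103 - 1/103*(-80)) - 1*39803 = (-92/103 + 80/103) - 39803 = -12/103 - 39803 = -4099721/103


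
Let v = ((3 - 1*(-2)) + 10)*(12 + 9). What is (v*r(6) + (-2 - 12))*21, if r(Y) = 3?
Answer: 19551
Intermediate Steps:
v = 315 (v = ((3 + 2) + 10)*21 = (5 + 10)*21 = 15*21 = 315)
(v*r(6) + (-2 - 12))*21 = (315*3 + (-2 - 12))*21 = (945 - 14)*21 = 931*21 = 19551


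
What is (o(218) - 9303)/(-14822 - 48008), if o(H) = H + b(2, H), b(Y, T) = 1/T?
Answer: 1980529/13696940 ≈ 0.14460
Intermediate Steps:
o(H) = H + 1/H
(o(218) - 9303)/(-14822 - 48008) = ((218 + 1/218) - 9303)/(-14822 - 48008) = ((218 + 1/218) - 9303)/(-62830) = (47525/218 - 9303)*(-1/62830) = -1980529/218*(-1/62830) = 1980529/13696940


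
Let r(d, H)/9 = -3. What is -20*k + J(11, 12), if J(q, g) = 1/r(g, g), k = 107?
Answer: -57781/27 ≈ -2140.0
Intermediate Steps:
r(d, H) = -27 (r(d, H) = 9*(-3) = -27)
J(q, g) = -1/27 (J(q, g) = 1/(-27) = -1/27)
-20*k + J(11, 12) = -20*107 - 1/27 = -2140 - 1/27 = -57781/27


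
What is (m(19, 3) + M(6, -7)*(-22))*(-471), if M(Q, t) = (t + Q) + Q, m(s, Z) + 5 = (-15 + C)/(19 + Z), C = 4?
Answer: 108801/2 ≈ 54401.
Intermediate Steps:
m(s, Z) = -5 - 11/(19 + Z) (m(s, Z) = -5 + (-15 + 4)/(19 + Z) = -5 - 11/(19 + Z))
M(Q, t) = t + 2*Q (M(Q, t) = (Q + t) + Q = t + 2*Q)
(m(19, 3) + M(6, -7)*(-22))*(-471) = ((-106 - 5*3)/(19 + 3) + (-7 + 2*6)*(-22))*(-471) = ((-106 - 15)/22 + (-7 + 12)*(-22))*(-471) = ((1/22)*(-121) + 5*(-22))*(-471) = (-11/2 - 110)*(-471) = -231/2*(-471) = 108801/2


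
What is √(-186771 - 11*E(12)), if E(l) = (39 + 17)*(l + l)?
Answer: 3*I*√22395 ≈ 448.95*I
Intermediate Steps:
E(l) = 112*l (E(l) = 56*(2*l) = 112*l)
√(-186771 - 11*E(12)) = √(-186771 - 1232*12) = √(-186771 - 11*1344) = √(-186771 - 14784) = √(-201555) = 3*I*√22395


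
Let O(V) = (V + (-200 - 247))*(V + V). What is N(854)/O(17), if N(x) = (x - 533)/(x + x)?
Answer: -321/24970960 ≈ -1.2855e-5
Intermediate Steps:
O(V) = 2*V*(-447 + V) (O(V) = (V - 447)*(2*V) = (-447 + V)*(2*V) = 2*V*(-447 + V))
N(x) = (-533 + x)/(2*x) (N(x) = (-533 + x)/((2*x)) = (-533 + x)*(1/(2*x)) = (-533 + x)/(2*x))
N(854)/O(17) = ((1/2)*(-533 + 854)/854)/((2*17*(-447 + 17))) = ((1/2)*(1/854)*321)/((2*17*(-430))) = (321/1708)/(-14620) = (321/1708)*(-1/14620) = -321/24970960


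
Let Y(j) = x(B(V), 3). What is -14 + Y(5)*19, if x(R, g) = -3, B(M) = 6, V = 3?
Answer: -71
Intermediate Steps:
Y(j) = -3
-14 + Y(5)*19 = -14 - 3*19 = -14 - 57 = -71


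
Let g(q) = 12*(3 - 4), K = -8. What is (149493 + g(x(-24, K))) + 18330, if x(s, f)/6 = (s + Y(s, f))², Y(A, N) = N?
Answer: 167811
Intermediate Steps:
x(s, f) = 6*(f + s)² (x(s, f) = 6*(s + f)² = 6*(f + s)²)
g(q) = -12 (g(q) = 12*(-1) = -12)
(149493 + g(x(-24, K))) + 18330 = (149493 - 12) + 18330 = 149481 + 18330 = 167811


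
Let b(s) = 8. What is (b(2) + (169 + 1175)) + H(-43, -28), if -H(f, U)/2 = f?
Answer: 1438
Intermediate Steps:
H(f, U) = -2*f
(b(2) + (169 + 1175)) + H(-43, -28) = (8 + (169 + 1175)) - 2*(-43) = (8 + 1344) + 86 = 1352 + 86 = 1438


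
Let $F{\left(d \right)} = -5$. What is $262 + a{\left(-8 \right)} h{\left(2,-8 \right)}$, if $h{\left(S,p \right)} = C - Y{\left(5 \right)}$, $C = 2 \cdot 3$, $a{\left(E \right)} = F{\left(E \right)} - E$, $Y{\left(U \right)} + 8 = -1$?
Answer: $307$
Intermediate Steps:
$Y{\left(U \right)} = -9$ ($Y{\left(U \right)} = -8 - 1 = -9$)
$a{\left(E \right)} = -5 - E$
$C = 6$
$h{\left(S,p \right)} = 15$ ($h{\left(S,p \right)} = 6 - -9 = 6 + 9 = 15$)
$262 + a{\left(-8 \right)} h{\left(2,-8 \right)} = 262 + \left(-5 - -8\right) 15 = 262 + \left(-5 + 8\right) 15 = 262 + 3 \cdot 15 = 262 + 45 = 307$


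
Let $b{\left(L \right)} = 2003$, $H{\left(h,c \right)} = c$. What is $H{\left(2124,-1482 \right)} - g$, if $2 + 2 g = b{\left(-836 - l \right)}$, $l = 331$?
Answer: $- \frac{4965}{2} \approx -2482.5$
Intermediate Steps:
$g = \frac{2001}{2}$ ($g = -1 + \frac{1}{2} \cdot 2003 = -1 + \frac{2003}{2} = \frac{2001}{2} \approx 1000.5$)
$H{\left(2124,-1482 \right)} - g = -1482 - \frac{2001}{2} = - \frac{4965}{2}$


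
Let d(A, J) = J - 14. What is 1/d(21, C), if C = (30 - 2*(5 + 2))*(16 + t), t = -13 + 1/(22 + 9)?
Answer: 31/1070 ≈ 0.028972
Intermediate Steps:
t = -402/31 (t = -13 + 1/31 = -402/31 ≈ -12.968)
C = 1504/31 (C = (30 - 2*(5 + 2))*(16 - 402/31) = (30 - 2*7)*(94/31) = (30 - 14)*(94/31) = 16*(94/31) = 1504/31 ≈ 48.516)
d(A, J) = -14 + J
1/d(21, C) = 1/(-14 + 1504/31) = 1/(1070/31) = 31/1070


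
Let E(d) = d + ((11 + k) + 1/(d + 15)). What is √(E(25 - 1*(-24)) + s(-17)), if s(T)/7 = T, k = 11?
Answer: I*√3071/8 ≈ 6.9271*I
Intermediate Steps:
s(T) = 7*T
E(d) = 22 + d + 1/(15 + d) (E(d) = d + ((11 + 11) + 1/(d + 15)) = d + (22 + 1/(15 + d)) = 22 + d + 1/(15 + d))
√(E(25 - 1*(-24)) + s(-17)) = √((331 + (25 - 1*(-24))² + 37*(25 - 1*(-24)))/(15 + (25 - 1*(-24))) + 7*(-17)) = √((331 + (25 + 24)² + 37*(25 + 24))/(15 + (25 + 24)) - 119) = √((331 + 49² + 37*49)/(15 + 49) - 119) = √((331 + 2401 + 1813)/64 - 119) = √((1/64)*4545 - 119) = √(4545/64 - 119) = √(-3071/64) = I*√3071/8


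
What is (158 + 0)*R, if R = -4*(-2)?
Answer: 1264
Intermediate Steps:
R = 8
(158 + 0)*R = (158 + 0)*8 = 158*8 = 1264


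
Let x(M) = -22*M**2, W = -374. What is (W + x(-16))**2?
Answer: 36072036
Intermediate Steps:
(W + x(-16))**2 = (-374 - 22*(-16)**2)**2 = (-374 - 22*256)**2 = (-374 - 5632)**2 = (-6006)**2 = 36072036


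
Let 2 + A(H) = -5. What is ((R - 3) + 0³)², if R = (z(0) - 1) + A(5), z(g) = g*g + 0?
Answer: 121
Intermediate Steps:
z(g) = g² (z(g) = g² + 0 = g²)
A(H) = -7 (A(H) = -2 - 5 = -7)
R = -8 (R = (0² - 1) - 7 = (0 - 1) - 7 = -1 - 7 = -8)
((R - 3) + 0³)² = ((-8 - 3) + 0³)² = (-11 + 0)² = (-11)² = 121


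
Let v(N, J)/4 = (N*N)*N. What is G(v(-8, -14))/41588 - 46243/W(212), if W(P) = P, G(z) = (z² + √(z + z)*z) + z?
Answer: -258598903/2204164 - 32768*I/10397 ≈ -117.32 - 3.1517*I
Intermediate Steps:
v(N, J) = 4*N³ (v(N, J) = 4*((N*N)*N) = 4*(N²*N) = 4*N³)
G(z) = z + z² + √2*z^(3/2) (G(z) = (z² + √(2*z)*z) + z = (z² + (√2*√z)*z) + z = (z² + √2*z^(3/2)) + z = z + z² + √2*z^(3/2))
G(v(-8, -14))/41588 - 46243/W(212) = (4*(-8)³ + (4*(-8)³)² + √2*(4*(-8)³)^(3/2))/41588 - 46243/212 = (4*(-512) + (4*(-512))² + √2*(4*(-512))^(3/2))*(1/41588) - 46243*1/212 = (-2048 + (-2048)² + √2*(-2048)^(3/2))*(1/41588) - 46243/212 = (-2048 + 4194304 + √2*(-65536*I*√2))*(1/41588) - 46243/212 = (-2048 + 4194304 - 131072*I)*(1/41588) - 46243/212 = (4192256 - 131072*I)*(1/41588) - 46243/212 = (1048064/10397 - 32768*I/10397) - 46243/212 = -258598903/2204164 - 32768*I/10397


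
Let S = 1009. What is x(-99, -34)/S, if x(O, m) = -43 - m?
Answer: -9/1009 ≈ -0.0089197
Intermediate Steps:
x(-99, -34)/S = (-43 - 1*(-34))/1009 = (-43 + 34)*(1/1009) = -9*1/1009 = -9/1009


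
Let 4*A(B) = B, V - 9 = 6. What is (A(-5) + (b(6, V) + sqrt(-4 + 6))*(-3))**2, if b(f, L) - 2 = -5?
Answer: 1249/16 - 93*sqrt(2)/2 ≈ 12.302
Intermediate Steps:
V = 15 (V = 9 + 6 = 15)
A(B) = B/4
b(f, L) = -3 (b(f, L) = 2 - 5 = -3)
(A(-5) + (b(6, V) + sqrt(-4 + 6))*(-3))**2 = ((1/4)*(-5) + (-3 + sqrt(-4 + 6))*(-3))**2 = (-5/4 + (-3 + sqrt(2))*(-3))**2 = (-5/4 + (9 - 3*sqrt(2)))**2 = (31/4 - 3*sqrt(2))**2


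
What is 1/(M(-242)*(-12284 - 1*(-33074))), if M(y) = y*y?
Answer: 1/1217545560 ≈ 8.2132e-10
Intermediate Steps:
M(y) = y²
1/(M(-242)*(-12284 - 1*(-33074))) = 1/(((-242)²)*(-12284 - 1*(-33074))) = 1/(58564*(-12284 + 33074)) = (1/58564)/20790 = (1/58564)*(1/20790) = 1/1217545560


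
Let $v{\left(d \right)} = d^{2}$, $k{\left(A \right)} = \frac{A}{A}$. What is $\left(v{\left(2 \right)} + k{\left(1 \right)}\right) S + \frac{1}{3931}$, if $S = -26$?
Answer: $- \frac{511029}{3931} \approx -130.0$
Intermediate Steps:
$k{\left(A \right)} = 1$
$\left(v{\left(2 \right)} + k{\left(1 \right)}\right) S + \frac{1}{3931} = \left(2^{2} + 1\right) \left(-26\right) + \frac{1}{3931} = \left(4 + 1\right) \left(-26\right) + \frac{1}{3931} = 5 \left(-26\right) + \frac{1}{3931} = -130 + \frac{1}{3931} = - \frac{511029}{3931}$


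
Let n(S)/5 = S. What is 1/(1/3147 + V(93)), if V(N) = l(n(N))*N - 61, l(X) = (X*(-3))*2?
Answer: -3147/816744056 ≈ -3.8531e-6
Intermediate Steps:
n(S) = 5*S
l(X) = -6*X (l(X) = -3*X*2 = -6*X)
V(N) = -61 - 30*N² (V(N) = (-30*N)*N - 61 = -30*N² - 61 = -61 - 30*N²)
1/(1/3147 + V(93)) = 1/(1/3147 + (-61 - 30*93²)) = 1/(1/3147 + (-61 - 30*8649)) = 1/(1/3147 + (-61 - 259470)) = 1/(1/3147 - 259531) = 1/(-816744056/3147) = -3147/816744056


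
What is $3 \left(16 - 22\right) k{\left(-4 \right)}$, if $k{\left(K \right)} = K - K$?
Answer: $0$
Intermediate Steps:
$k{\left(K \right)} = 0$
$3 \left(16 - 22\right) k{\left(-4 \right)} = 3 \left(16 - 22\right) 0 = 3 \left(-6\right) 0 = \left(-18\right) 0 = 0$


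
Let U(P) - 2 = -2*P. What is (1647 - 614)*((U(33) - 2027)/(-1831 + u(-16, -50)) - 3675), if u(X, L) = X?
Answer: -7009559922/1847 ≈ -3.7951e+6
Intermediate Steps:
U(P) = 2 - 2*P
(1647 - 614)*((U(33) - 2027)/(-1831 + u(-16, -50)) - 3675) = (1647 - 614)*(((2 - 2*33) - 2027)/(-1831 - 16) - 3675) = 1033*(((2 - 66) - 2027)/(-1847) - 3675) = 1033*((-64 - 2027)*(-1/1847) - 3675) = 1033*(-2091*(-1/1847) - 3675) = 1033*(2091/1847 - 3675) = 1033*(-6785634/1847) = -7009559922/1847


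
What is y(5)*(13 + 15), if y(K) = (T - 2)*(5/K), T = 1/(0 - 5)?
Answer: -308/5 ≈ -61.600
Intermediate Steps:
T = -⅕ (T = 1/(-5) = -⅕ ≈ -0.20000)
y(K) = -11/K (y(K) = (-⅕ - 2)*(5/K) = -11/K)
y(5)*(13 + 15) = (-11/5)*(13 + 15) = -11*⅕*28 = -11/5*28 = -308/5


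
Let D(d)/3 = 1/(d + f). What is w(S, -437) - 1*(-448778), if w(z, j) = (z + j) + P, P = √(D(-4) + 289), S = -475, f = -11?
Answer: 447866 + 38*√5/5 ≈ 4.4788e+5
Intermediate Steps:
D(d) = 3/(-11 + d) (D(d) = 3/(d - 11) = 3/(-11 + d))
P = 38*√5/5 (P = √(3/(-11 - 4) + 289) = √(3/(-15) + 289) = √(3*(-1/15) + 289) = √(-⅕ + 289) = √(1444/5) = 38*√5/5 ≈ 16.994)
w(z, j) = j + z + 38*√5/5 (w(z, j) = (z + j) + 38*√5/5 = (j + z) + 38*√5/5 = j + z + 38*√5/5)
w(S, -437) - 1*(-448778) = (-437 - 475 + 38*√5/5) - 1*(-448778) = (-912 + 38*√5/5) + 448778 = 447866 + 38*√5/5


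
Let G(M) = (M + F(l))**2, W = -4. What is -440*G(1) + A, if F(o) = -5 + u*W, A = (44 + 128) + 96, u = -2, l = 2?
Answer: -6772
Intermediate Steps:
A = 268 (A = 172 + 96 = 268)
F(o) = 3 (F(o) = -5 - 2*(-4) = -5 + 8 = 3)
G(M) = (3 + M)**2 (G(M) = (M + 3)**2 = (3 + M)**2)
-440*G(1) + A = -440*(3 + 1)**2 + 268 = -440*4**2 + 268 = -440*16 + 268 = -7040 + 268 = -6772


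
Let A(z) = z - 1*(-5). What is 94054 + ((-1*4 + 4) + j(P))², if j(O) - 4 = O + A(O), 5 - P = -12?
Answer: 95903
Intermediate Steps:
P = 17 (P = 5 - 1*(-12) = 5 + 12 = 17)
A(z) = 5 + z (A(z) = z + 5 = 5 + z)
j(O) = 9 + 2*O (j(O) = 4 + (O + (5 + O)) = 4 + (5 + 2*O) = 9 + 2*O)
94054 + ((-1*4 + 4) + j(P))² = 94054 + ((-1*4 + 4) + (9 + 2*17))² = 94054 + ((-4 + 4) + (9 + 34))² = 94054 + (0 + 43)² = 94054 + 43² = 94054 + 1849 = 95903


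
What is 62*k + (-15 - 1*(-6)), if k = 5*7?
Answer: 2161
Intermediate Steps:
k = 35
62*k + (-15 - 1*(-6)) = 62*35 + (-15 - 1*(-6)) = 2170 + (-15 + 6) = 2170 - 9 = 2161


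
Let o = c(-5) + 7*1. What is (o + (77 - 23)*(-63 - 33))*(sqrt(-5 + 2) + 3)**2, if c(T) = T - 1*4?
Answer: -31116 - 31116*I*sqrt(3) ≈ -31116.0 - 53895.0*I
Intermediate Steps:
c(T) = -4 + T (c(T) = T - 4 = -4 + T)
o = -2 (o = (-4 - 5) + 7*1 = -9 + 7 = -2)
(o + (77 - 23)*(-63 - 33))*(sqrt(-5 + 2) + 3)**2 = (-2 + (77 - 23)*(-63 - 33))*(sqrt(-5 + 2) + 3)**2 = (-2 + 54*(-96))*(sqrt(-3) + 3)**2 = (-2 - 5184)*(I*sqrt(3) + 3)**2 = -5186*(3 + I*sqrt(3))**2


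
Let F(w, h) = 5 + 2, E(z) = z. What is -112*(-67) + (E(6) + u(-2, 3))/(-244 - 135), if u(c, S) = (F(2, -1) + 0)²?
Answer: 2843961/379 ≈ 7503.9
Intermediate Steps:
F(w, h) = 7
u(c, S) = 49 (u(c, S) = (7 + 0)² = 7² = 49)
-112*(-67) + (E(6) + u(-2, 3))/(-244 - 135) = -112*(-67) + (6 + 49)/(-244 - 135) = 7504 + 55/(-379) = 7504 + 55*(-1/379) = 7504 - 55/379 = 2843961/379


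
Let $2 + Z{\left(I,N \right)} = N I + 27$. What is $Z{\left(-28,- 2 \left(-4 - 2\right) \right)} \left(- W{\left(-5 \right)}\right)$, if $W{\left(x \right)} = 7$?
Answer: $2177$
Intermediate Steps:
$Z{\left(I,N \right)} = 25 + I N$ ($Z{\left(I,N \right)} = -2 + \left(N I + 27\right) = -2 + \left(I N + 27\right) = -2 + \left(27 + I N\right) = 25 + I N$)
$Z{\left(-28,- 2 \left(-4 - 2\right) \right)} \left(- W{\left(-5 \right)}\right) = \left(25 - 28 \left(- 2 \left(-4 - 2\right)\right)\right) \left(\left(-1\right) 7\right) = \left(25 - 28 \left(\left(-2\right) \left(-6\right)\right)\right) \left(-7\right) = \left(25 - 336\right) \left(-7\right) = \left(-311\right) \left(-7\right) = 2177$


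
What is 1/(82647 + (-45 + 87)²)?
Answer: 1/84411 ≈ 1.1847e-5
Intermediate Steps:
1/(82647 + (-45 + 87)²) = 1/(82647 + 42²) = 1/(82647 + 1764) = 1/84411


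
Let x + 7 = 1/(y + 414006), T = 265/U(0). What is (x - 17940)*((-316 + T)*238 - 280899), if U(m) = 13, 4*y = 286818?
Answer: 26536554514487295/4209491 ≈ 6.3040e+9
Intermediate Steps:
y = 143409/2 (y = (¼)*286818 = 143409/2 ≈ 71705.)
T = 265/13 ≈ 20.385
x = -6799945/971421 (x = -7 + 1/(143409/2 + 414006) = -7 + 1/(971421/2) = -7 + 2/971421 = -6799945/971421 ≈ -7.0000)
(x - 17940)*((-316 + T)*238 - 280899) = (-6799945/971421 - 17940)*((-316 + 265/13)*238 - 280899) = -17434092685*(-3843/13*238 - 280899)/971421 = -17434092685*(-914634/13 - 280899)/971421 = -17434092685/971421*(-4566321/13) = 26536554514487295/4209491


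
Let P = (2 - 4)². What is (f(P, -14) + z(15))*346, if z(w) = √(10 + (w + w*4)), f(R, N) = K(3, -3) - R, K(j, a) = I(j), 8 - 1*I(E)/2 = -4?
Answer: 6920 + 346*√85 ≈ 10110.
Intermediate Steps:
P = 4 (P = (-2)² = 4)
I(E) = 24 (I(E) = 16 - 2*(-4) = 16 + 8 = 24)
K(j, a) = 24
f(R, N) = 24 - R
z(w) = √(10 + 5*w) (z(w) = √(10 + (w + 4*w)) = √(10 + 5*w))
(f(P, -14) + z(15))*346 = ((24 - 1*4) + √(10 + 5*15))*346 = ((24 - 4) + √(10 + 75))*346 = (20 + √85)*346 = 6920 + 346*√85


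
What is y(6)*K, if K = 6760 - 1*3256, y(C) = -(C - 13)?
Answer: 24528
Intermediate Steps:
y(C) = 13 - C (y(C) = -(-13 + C) = 13 - C)
K = 3504 (K = 6760 - 3256 = 3504)
y(6)*K = (13 - 1*6)*3504 = (13 - 6)*3504 = 7*3504 = 24528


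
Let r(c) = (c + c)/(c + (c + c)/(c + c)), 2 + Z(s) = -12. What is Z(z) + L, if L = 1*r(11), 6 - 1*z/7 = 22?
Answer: -73/6 ≈ -12.167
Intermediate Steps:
z = -112 (z = 42 - 7*22 = 42 - 154 = -112)
Z(s) = -14 (Z(s) = -2 - 12 = -14)
r(c) = 2*c/(1 + c) (r(c) = (2*c)/(c + (2*c)/((2*c))) = (2*c)/(c + (2*c)*(1/(2*c))) = (2*c)/(c + 1) = (2*c)/(1 + c) = 2*c/(1 + c))
L = 11/6 (L = 1*(2*11/(1 + 11)) = 1*(2*11/12) = 1*(2*11*(1/12)) = 1*(11/6) = 11/6 ≈ 1.8333)
Z(z) + L = -14 + 11/6 = -73/6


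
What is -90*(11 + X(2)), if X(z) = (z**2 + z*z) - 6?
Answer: -1170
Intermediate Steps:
X(z) = -6 + 2*z**2 (X(z) = (z**2 + z**2) - 6 = 2*z**2 - 6 = -6 + 2*z**2)
-90*(11 + X(2)) = -90*(11 + (-6 + 2*2**2)) = -90*(11 + (-6 + 2*4)) = -90*(11 + (-6 + 8)) = -90*(11 + 2) = -90*13 = -1170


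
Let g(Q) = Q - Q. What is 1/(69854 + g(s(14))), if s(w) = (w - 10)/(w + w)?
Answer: 1/69854 ≈ 1.4316e-5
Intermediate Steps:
s(w) = (-10 + w)/(2*w) (s(w) = (-10 + w)/((2*w)) = (-10 + w)*(1/(2*w)) = (-10 + w)/(2*w))
g(Q) = 0
1/(69854 + g(s(14))) = 1/(69854 + 0) = 1/69854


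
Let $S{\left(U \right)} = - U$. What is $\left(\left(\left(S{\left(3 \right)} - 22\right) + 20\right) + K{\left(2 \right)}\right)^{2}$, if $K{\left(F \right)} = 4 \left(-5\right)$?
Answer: $625$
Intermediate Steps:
$K{\left(F \right)} = -20$
$\left(\left(\left(S{\left(3 \right)} - 22\right) + 20\right) + K{\left(2 \right)}\right)^{2} = \left(\left(\left(\left(-1\right) 3 - 22\right) + 20\right) - 20\right)^{2} = \left(\left(\left(-3 - 22\right) + 20\right) - 20\right)^{2} = \left(\left(-25 + 20\right) - 20\right)^{2} = \left(-5 - 20\right)^{2} = \left(-25\right)^{2} = 625$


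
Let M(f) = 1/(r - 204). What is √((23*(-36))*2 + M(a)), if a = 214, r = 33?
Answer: I*√5380363/57 ≈ 40.694*I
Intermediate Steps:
M(f) = -1/171 (M(f) = 1/(33 - 204) = 1/(-171) = -1/171)
√((23*(-36))*2 + M(a)) = √((23*(-36))*2 - 1/171) = √(-828*2 - 1/171) = √(-1656 - 1/171) = √(-283177/171) = I*√5380363/57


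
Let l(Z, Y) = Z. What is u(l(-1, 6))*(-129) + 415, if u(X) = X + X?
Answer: 673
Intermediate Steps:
u(X) = 2*X
u(l(-1, 6))*(-129) + 415 = (2*(-1))*(-129) + 415 = -2*(-129) + 415 = 258 + 415 = 673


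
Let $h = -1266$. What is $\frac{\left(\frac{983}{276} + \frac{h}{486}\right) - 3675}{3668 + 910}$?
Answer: $- \frac{27378971}{34115256} \approx -0.80254$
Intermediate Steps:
$\frac{\left(\frac{983}{276} + \frac{h}{486}\right) - 3675}{3668 + 910} = \frac{\left(\frac{983}{276} - \frac{1266}{486}\right) - 3675}{3668 + 910} = \frac{\left(983 \cdot \frac{1}{276} - \frac{211}{81}\right) - 3675}{4578} = \left(\left(\frac{983}{276} - \frac{211}{81}\right) - 3675\right) \frac{1}{4578} = \left(\frac{7129}{7452} - 3675\right) \frac{1}{4578} = \left(- \frac{27378971}{7452}\right) \frac{1}{4578} = - \frac{27378971}{34115256}$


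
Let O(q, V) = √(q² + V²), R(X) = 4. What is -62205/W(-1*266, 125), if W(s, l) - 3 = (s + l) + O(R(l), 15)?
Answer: 8584290/18803 + 62205*√241/18803 ≈ 507.90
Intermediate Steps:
O(q, V) = √(V² + q²)
W(s, l) = 3 + l + s + √241 (W(s, l) = 3 + ((s + l) + √(15² + 4²)) = 3 + ((l + s) + √(225 + 16)) = 3 + ((l + s) + √241) = 3 + (l + s + √241) = 3 + l + s + √241)
-62205/W(-1*266, 125) = -62205/(3 + 125 - 1*266 + √241) = -62205/(3 + 125 - 266 + √241) = -62205/(-138 + √241)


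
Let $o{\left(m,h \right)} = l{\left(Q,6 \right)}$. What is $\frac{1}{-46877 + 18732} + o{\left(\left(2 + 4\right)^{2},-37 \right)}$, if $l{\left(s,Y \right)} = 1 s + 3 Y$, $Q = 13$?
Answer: $\frac{872494}{28145} \approx 31.0$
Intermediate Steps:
$l{\left(s,Y \right)} = s + 3 Y$
$o{\left(m,h \right)} = 31$ ($o{\left(m,h \right)} = 13 + 3 \cdot 6 = 13 + 18 = 31$)
$\frac{1}{-46877 + 18732} + o{\left(\left(2 + 4\right)^{2},-37 \right)} = \frac{1}{-46877 + 18732} + 31 = \frac{1}{-28145} + 31 = - \frac{1}{28145} + 31 = \frac{872494}{28145}$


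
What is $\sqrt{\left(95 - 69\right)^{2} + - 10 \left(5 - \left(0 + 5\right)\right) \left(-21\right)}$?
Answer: $26$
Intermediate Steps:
$\sqrt{\left(95 - 69\right)^{2} + - 10 \left(5 - \left(0 + 5\right)\right) \left(-21\right)} = \sqrt{26^{2} + - 10 \left(5 - 5\right) \left(-21\right)} = \sqrt{676 + - 10 \left(5 - 5\right) \left(-21\right)} = \sqrt{676 + \left(-10\right) 0 \left(-21\right)} = \sqrt{676 + 0 \left(-21\right)} = \sqrt{676 + 0} = \sqrt{676} = 26$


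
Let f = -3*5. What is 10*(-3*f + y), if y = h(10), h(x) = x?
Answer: 550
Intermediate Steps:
y = 10
f = -15
10*(-3*f + y) = 10*(-3*(-15) + 10) = 10*(45 + 10) = 10*55 = 550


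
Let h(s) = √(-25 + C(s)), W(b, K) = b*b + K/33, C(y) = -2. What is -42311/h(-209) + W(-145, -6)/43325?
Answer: 231273/476575 + 42311*I*√3/9 ≈ 0.48528 + 8142.8*I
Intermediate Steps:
W(b, K) = b² + K/33 (W(b, K) = b² + K*(1/33) = b² + K/33)
h(s) = 3*I*√3 (h(s) = √(-25 - 2) = √(-27) = 3*I*√3)
-42311/h(-209) + W(-145, -6)/43325 = -42311*(-I*√3/9) + ((-145)² + (1/33)*(-6))/43325 = -(-42311)*I*√3/9 + (21025 - 2/11)*(1/43325) = 42311*I*√3/9 + (231273/11)*(1/43325) = 42311*I*√3/9 + 231273/476575 = 231273/476575 + 42311*I*√3/9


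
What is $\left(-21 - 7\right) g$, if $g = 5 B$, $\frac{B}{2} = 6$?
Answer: $-1680$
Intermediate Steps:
$B = 12$ ($B = 2 \cdot 6 = 12$)
$g = 60$ ($g = 5 \cdot 12 = 60$)
$\left(-21 - 7\right) g = \left(-21 - 7\right) 60 = \left(-28\right) 60 = -1680$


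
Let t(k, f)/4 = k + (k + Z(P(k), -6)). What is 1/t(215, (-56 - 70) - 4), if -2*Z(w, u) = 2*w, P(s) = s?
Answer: 1/860 ≈ 0.0011628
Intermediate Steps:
Z(w, u) = -w
t(k, f) = 4*k (t(k, f) = 4*(k + (k - k)) = 4*(k + 0) = 4*k)
1/t(215, (-56 - 70) - 4) = 1/(4*215) = 1/860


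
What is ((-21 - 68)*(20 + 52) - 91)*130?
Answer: -844870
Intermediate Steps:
((-21 - 68)*(20 + 52) - 91)*130 = (-89*72 - 91)*130 = (-6408 - 91)*130 = -6499*130 = -844870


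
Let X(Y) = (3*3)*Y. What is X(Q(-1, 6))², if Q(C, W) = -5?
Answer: 2025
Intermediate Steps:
X(Y) = 9*Y
X(Q(-1, 6))² = (9*(-5))² = (-45)² = 2025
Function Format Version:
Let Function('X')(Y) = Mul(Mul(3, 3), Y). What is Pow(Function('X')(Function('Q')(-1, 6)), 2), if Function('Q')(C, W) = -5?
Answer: 2025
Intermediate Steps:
Function('X')(Y) = Mul(9, Y)
Pow(Function('X')(Function('Q')(-1, 6)), 2) = Pow(Mul(9, -5), 2) = Pow(-45, 2) = 2025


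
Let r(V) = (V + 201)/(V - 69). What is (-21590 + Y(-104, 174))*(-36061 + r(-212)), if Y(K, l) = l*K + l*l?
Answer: 95352753300/281 ≈ 3.3933e+8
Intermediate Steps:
Y(K, l) = l**2 + K*l (Y(K, l) = K*l + l**2 = l**2 + K*l)
r(V) = (201 + V)/(-69 + V)
(-21590 + Y(-104, 174))*(-36061 + r(-212)) = (-21590 + 174*(-104 + 174))*(-36061 + (201 - 212)/(-69 - 212)) = (-21590 + 174*70)*(-36061 - 11/(-281)) = (-21590 + 12180)*(-36061 - 1/281*(-11)) = -9410*(-36061 + 11/281) = -9410*(-10133130/281) = 95352753300/281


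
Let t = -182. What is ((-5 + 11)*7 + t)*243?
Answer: -34020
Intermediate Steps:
((-5 + 11)*7 + t)*243 = ((-5 + 11)*7 - 182)*243 = (6*7 - 182)*243 = (42 - 182)*243 = -140*243 = -34020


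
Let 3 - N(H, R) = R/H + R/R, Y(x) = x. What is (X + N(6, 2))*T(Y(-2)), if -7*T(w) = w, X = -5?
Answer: -20/21 ≈ -0.95238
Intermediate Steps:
N(H, R) = 2 - R/H (N(H, R) = 3 - (R/H + R/R) = 3 - (R/H + 1) = 3 - (1 + R/H) = 3 + (-1 - R/H) = 2 - R/H)
T(w) = -w/7
(X + N(6, 2))*T(Y(-2)) = (-5 + (2 - 1*2/6))*(-1/7*(-2)) = (-5 + (2 - 1*2*1/6))*(2/7) = (-5 + (2 - 1/3))*(2/7) = (-5 + 5/3)*(2/7) = -10/3*2/7 = -20/21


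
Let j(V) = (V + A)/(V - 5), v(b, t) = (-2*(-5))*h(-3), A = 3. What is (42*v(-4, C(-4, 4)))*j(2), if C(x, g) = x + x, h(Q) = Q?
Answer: 2100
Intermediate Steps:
C(x, g) = 2*x
v(b, t) = -30 (v(b, t) = -2*(-5)*(-3) = 10*(-3) = -30)
j(V) = (3 + V)/(-5 + V) (j(V) = (V + 3)/(V - 5) = (3 + V)/(-5 + V))
(42*v(-4, C(-4, 4)))*j(2) = (42*(-30))*((3 + 2)/(-5 + 2)) = -1260*5/(-3) = -(-420)*5 = -1260*(-5/3) = 2100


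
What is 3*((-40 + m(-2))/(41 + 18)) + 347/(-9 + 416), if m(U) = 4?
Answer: -23483/24013 ≈ -0.97793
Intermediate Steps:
3*((-40 + m(-2))/(41 + 18)) + 347/(-9 + 416) = 3*((-40 + 4)/(41 + 18)) + 347/(-9 + 416) = 3*(-36/59) + 347/407 = -108/59 + 347/407 = -23483/24013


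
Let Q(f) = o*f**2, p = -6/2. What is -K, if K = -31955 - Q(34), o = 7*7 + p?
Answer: 85131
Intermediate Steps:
p = -3 (p = -6*1/2 = -3)
o = 46 (o = 7*7 - 3 = 49 - 3 = 46)
Q(f) = 46*f**2
K = -85131 (K = -31955 - 46*34**2 = -31955 - 46*1156 = -31955 - 1*53176 = -31955 - 53176 = -85131)
-K = -1*(-85131) = 85131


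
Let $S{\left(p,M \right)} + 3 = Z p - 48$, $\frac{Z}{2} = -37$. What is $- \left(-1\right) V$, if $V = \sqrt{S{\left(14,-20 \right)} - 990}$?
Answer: $i \sqrt{2077} \approx 45.574 i$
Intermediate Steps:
$Z = -74$ ($Z = 2 \left(-37\right) = -74$)
$S{\left(p,M \right)} = -51 - 74 p$ ($S{\left(p,M \right)} = -3 - \left(48 + 74 p\right) = -51 - 74 p$)
$V = i \sqrt{2077}$ ($V = \sqrt{\left(-51 - 1036\right) - 990} = \sqrt{-1087 - 990} = \sqrt{-2077} = i \sqrt{2077} \approx 45.574 i$)
$- \left(-1\right) V = - \left(-1\right) i \sqrt{2077} = i \sqrt{2077}$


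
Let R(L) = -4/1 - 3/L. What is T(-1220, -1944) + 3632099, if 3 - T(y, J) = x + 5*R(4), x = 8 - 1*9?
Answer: 14528507/4 ≈ 3.6321e+6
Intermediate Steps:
x = -1 (x = 8 - 9 = -1)
R(L) = -4 - 3/L (R(L) = -4*1 - 3/L = -4 - 3/L)
T(y, J) = 111/4 (T(y, J) = 3 - (-1 + 5*(-4 - 3/4)) = 3 - (-1 + 5*(-19/4)) = 3 - (-1 - 95/4) = 3 - 1*(-99/4) = 3 + 99/4 = 111/4)
T(-1220, -1944) + 3632099 = 111/4 + 3632099 = 14528507/4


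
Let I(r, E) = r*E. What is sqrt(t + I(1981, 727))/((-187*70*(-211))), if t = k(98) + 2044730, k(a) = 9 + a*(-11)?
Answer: sqrt(870962)/1380995 ≈ 0.00067578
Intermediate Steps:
k(a) = 9 - 11*a
I(r, E) = E*r
t = 2043661 (t = (9 - 11*98) + 2044730 = (9 - 1078) + 2044730 = -1069 + 2044730 = 2043661)
sqrt(t + I(1981, 727))/((-187*70*(-211))) = sqrt(2043661 + 727*1981)/((-187*70*(-211))) = sqrt(2043661 + 1440187)/((-13090*(-211))) = sqrt(3483848)/2761990 = (2*sqrt(870962))*(1/2761990) = sqrt(870962)/1380995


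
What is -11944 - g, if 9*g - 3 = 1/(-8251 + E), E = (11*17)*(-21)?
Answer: -1309122821/109602 ≈ -11944.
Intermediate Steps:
E = -3927 (E = 187*(-21) = -3927)
g = 36533/109602 (g = 1/3 + 1/(9*(-8251 - 3927)) = 1/3 + (1/9)/(-12178) = 1/3 + (1/9)*(-1/12178) = 1/3 - 1/109602 = 36533/109602 ≈ 0.33332)
-11944 - g = -11944 - 1*36533/109602 = -11944 - 36533/109602 = -1309122821/109602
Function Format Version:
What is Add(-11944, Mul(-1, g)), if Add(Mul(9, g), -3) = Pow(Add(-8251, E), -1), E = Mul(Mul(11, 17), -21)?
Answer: Rational(-1309122821, 109602) ≈ -11944.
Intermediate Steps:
E = -3927 (E = Mul(187, -21) = -3927)
g = Rational(36533, 109602) (g = Add(Rational(1, 3), Mul(Rational(1, 9), Pow(Add(-8251, -3927), -1))) = Add(Rational(1, 3), Mul(Rational(1, 9), Pow(-12178, -1))) = Add(Rational(1, 3), Mul(Rational(1, 9), Rational(-1, 12178))) = Add(Rational(1, 3), Rational(-1, 109602)) = Rational(36533, 109602) ≈ 0.33332)
Add(-11944, Mul(-1, g)) = Add(-11944, Mul(-1, Rational(36533, 109602))) = Add(-11944, Rational(-36533, 109602)) = Rational(-1309122821, 109602)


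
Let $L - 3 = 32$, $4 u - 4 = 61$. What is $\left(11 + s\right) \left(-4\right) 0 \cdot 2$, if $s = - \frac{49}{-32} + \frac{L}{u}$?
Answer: $0$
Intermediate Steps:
$u = \frac{65}{4}$ ($u = 1 + \frac{1}{4} \cdot 61 = 1 + \frac{61}{4} = \frac{65}{4} \approx 16.25$)
$L = 35$ ($L = 3 + 32 = 35$)
$s = \frac{1533}{416}$ ($s = - \frac{49}{-32} + \frac{35}{\frac{65}{4}} = \left(-49\right) \left(- \frac{1}{32}\right) + 35 \cdot \frac{4}{65} = \frac{49}{32} + \frac{28}{13} = \frac{1533}{416} \approx 3.6851$)
$\left(11 + s\right) \left(-4\right) 0 \cdot 2 = \left(11 + \frac{1533}{416}\right) \left(-4\right) 0 \cdot 2 = \frac{6109 \cdot 0 \cdot 2}{416} = \frac{6109}{416} \cdot 0 = 0$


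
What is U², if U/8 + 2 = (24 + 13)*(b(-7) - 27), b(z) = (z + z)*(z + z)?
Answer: 2500800064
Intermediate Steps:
b(z) = 4*z² (b(z) = (2*z)*(2*z) = 4*z²)
U = 50008 (U = -16 + 8*((24 + 13)*(4*(-7)² - 27)) = -16 + 8*(37*(4*49 - 27)) = -16 + 8*(37*(196 - 27)) = -16 + 8*(37*169) = -16 + 8*6253 = -16 + 50024 = 50008)
U² = 50008² = 2500800064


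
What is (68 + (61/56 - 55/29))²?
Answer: 11907392641/2637376 ≈ 4514.9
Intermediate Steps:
(68 + (61/56 - 55/29))² = (68 - 1311/1624)² = (109121/1624)² = 11907392641/2637376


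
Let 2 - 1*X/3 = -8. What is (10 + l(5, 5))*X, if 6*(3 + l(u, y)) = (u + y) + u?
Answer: 285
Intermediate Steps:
X = 30 (X = 6 - 3*(-8) = 6 + 24 = 30)
l(u, y) = -3 + u/3 + y/6 (l(u, y) = -3 + ((u + y) + u)/6 = -3 + (y + 2*u)/6 = -3 + (u/3 + y/6) = -3 + u/3 + y/6)
(10 + l(5, 5))*X = (10 + (-3 + (1/3)*5 + (1/6)*5))*30 = (10 + (-3 + 5/3 + 5/6))*30 = (10 - 1/2)*30 = (19/2)*30 = 285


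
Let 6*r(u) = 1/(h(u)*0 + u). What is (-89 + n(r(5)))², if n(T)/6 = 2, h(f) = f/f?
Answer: 5929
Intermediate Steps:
h(f) = 1
r(u) = 1/(6*u) (r(u) = 1/(6*(1*0 + u)) = 1/(6*(0 + u)) = 1/(6*u))
n(T) = 12 (n(T) = 6*2 = 12)
(-89 + n(r(5)))² = (-89 + 12)² = (-77)² = 5929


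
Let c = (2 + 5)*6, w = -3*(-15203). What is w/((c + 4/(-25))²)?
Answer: 28505625/1094116 ≈ 26.054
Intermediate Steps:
w = 45609
c = 42 (c = 7*6 = 42)
w/((c + 4/(-25))²) = 45609/((42 + 4/(-25))²) = 45609/((42 + 4*(-1/25))²) = 45609/((42 - 4/25)²) = 45609/((1046/25)²) = 45609/(1094116/625) = 45609*(625/1094116) = 28505625/1094116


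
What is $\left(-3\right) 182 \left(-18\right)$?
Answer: $9828$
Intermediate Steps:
$\left(-3\right) 182 \left(-18\right) = \left(-546\right) \left(-18\right) = 9828$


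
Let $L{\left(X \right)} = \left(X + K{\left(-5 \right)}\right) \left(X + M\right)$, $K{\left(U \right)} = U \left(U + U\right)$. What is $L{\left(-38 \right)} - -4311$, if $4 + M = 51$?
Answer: $4419$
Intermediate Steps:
$M = 47$ ($M = -4 + 51 = 47$)
$K{\left(U \right)} = 2 U^{2}$ ($K{\left(U \right)} = U 2 U = 2 U^{2}$)
$L{\left(X \right)} = \left(47 + X\right) \left(50 + X\right)$ ($L{\left(X \right)} = \left(X + 2 \left(-5\right)^{2}\right) \left(X + 47\right) = \left(X + 2 \cdot 25\right) \left(47 + X\right) = \left(X + 50\right) \left(47 + X\right) = \left(50 + X\right) \left(47 + X\right) = \left(47 + X\right) \left(50 + X\right)$)
$L{\left(-38 \right)} - -4311 = \left(2350 + \left(-38\right)^{2} + 97 \left(-38\right)\right) - -4311 = \left(2350 + 1444 - 3686\right) + 4311 = 108 + 4311 = 4419$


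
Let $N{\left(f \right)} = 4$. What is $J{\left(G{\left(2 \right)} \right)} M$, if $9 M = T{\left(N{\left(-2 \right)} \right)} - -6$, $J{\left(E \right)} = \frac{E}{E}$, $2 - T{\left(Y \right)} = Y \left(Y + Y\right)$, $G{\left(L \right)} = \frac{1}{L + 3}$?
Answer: $- \frac{8}{3} \approx -2.6667$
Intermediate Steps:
$G{\left(L \right)} = \frac{1}{3 + L}$
$T{\left(Y \right)} = 2 - 2 Y^{2}$ ($T{\left(Y \right)} = 2 - Y \left(Y + Y\right) = 2 - Y 2 Y = 2 - 2 Y^{2}$)
$J{\left(E \right)} = 1$
$M = - \frac{8}{3}$ ($M = \frac{\left(2 - 2 \cdot 4^{2}\right) - -6}{9} = \frac{\left(2 - 32\right) + 6}{9} = \frac{-30 + 6}{9} = \frac{1}{9} \left(-24\right) = - \frac{8}{3} \approx -2.6667$)
$J{\left(G{\left(2 \right)} \right)} M = 1 \left(- \frac{8}{3}\right) = - \frac{8}{3}$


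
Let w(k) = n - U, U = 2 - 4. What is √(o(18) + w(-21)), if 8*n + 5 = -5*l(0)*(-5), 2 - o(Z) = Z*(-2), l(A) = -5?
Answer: √95/2 ≈ 4.8734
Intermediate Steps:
o(Z) = 2 + 2*Z (o(Z) = 2 - Z*(-2) = 2 - (-2)*Z = 2 + 2*Z)
n = -65/4 (n = -5/8 + (-5*(-5)*(-5))/8 = -5/8 + (25*(-5))/8 = -5/8 + (⅛)*(-125) = -5/8 - 125/8 = -65/4 ≈ -16.250)
U = -2
w(k) = -57/4 (w(k) = -65/4 - 1*(-2) = -65/4 + 2 = -57/4)
√(o(18) + w(-21)) = √((2 + 2*18) - 57/4) = √((2 + 36) - 57/4) = √(38 - 57/4) = √(95/4) = √95/2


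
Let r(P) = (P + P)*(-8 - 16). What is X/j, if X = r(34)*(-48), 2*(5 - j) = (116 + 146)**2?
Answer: -8704/3813 ≈ -2.2827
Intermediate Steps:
r(P) = -48*P (r(P) = (2*P)*(-24) = -48*P)
j = -34317 (j = 5 - (116 + 146)**2/2 = 5 - 1/2*262**2 = 5 - 1/2*68644 = 5 - 34322 = -34317)
X = 78336 (X = -48*34*(-48) = -1632*(-48) = 78336)
X/j = 78336/(-34317) = 78336*(-1/34317) = -8704/3813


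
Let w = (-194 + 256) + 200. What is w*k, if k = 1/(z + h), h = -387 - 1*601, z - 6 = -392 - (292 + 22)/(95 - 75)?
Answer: -2620/13897 ≈ -0.18853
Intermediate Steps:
z = -4017/10 (z = 6 + (-392 - (292 + 22)/(95 - 75)) = 6 + (-392 - 314/20) = 6 + (-392 - 1*157/10) = 6 + (-392 - 157/10) = 6 - 4077/10 = -4017/10 ≈ -401.70)
h = -988 (h = -387 - 601 = -988)
k = -10/13897 (k = 1/(-4017/10 - 988) = 1/(-13897/10) = -10/13897 ≈ -0.00071958)
w = 262 (w = 62 + 200 = 262)
w*k = 262*(-10/13897) = -2620/13897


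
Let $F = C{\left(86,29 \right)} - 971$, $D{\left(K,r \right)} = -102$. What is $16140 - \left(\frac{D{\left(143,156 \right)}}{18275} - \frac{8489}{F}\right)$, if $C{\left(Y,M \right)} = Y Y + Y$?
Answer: $\frac{112978270241}{6999325} \approx 16141.0$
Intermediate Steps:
$C{\left(Y,M \right)} = Y + Y^{2}$ ($C{\left(Y,M \right)} = Y^{2} + Y = Y + Y^{2}$)
$F = 6511$ ($F = 86 \left(1 + 86\right) - 971 = 86 \cdot 87 - 971 = 7482 - 971 = 6511$)
$16140 - \left(\frac{D{\left(143,156 \right)}}{18275} - \frac{8489}{F}\right) = 16140 - \left(- \frac{102}{18275} - \frac{8489}{6511}\right) = 16140 - \left(\left(-102\right) \frac{1}{18275} - \frac{8489}{6511}\right) = 16140 - \left(- \frac{6}{1075} - \frac{8489}{6511}\right) = 16140 - - \frac{9164741}{6999325} = 16140 + \frac{9164741}{6999325} = \frac{112978270241}{6999325}$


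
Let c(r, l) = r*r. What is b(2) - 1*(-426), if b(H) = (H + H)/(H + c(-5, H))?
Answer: 11506/27 ≈ 426.15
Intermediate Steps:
c(r, l) = r**2
b(H) = 2*H/(25 + H) (b(H) = (H + H)/(H + (-5)**2) = (2*H)/(H + 25) = (2*H)/(25 + H) = 2*H/(25 + H))
b(2) - 1*(-426) = 2*2/(25 + 2) - 1*(-426) = 2*2/27 + 426 = 2*2*(1/27) + 426 = 4/27 + 426 = 11506/27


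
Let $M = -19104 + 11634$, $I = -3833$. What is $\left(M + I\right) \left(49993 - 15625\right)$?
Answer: $-388461504$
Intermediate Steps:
$M = -7470$
$\left(M + I\right) \left(49993 - 15625\right) = \left(-7470 - 3833\right) \left(49993 - 15625\right) = \left(-11303\right) 34368 = -388461504$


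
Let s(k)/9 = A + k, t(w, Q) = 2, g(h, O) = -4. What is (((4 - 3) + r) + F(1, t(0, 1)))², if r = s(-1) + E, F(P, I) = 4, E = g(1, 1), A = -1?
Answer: 289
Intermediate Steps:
E = -4
s(k) = -9 + 9*k (s(k) = 9*(-1 + k) = -9 + 9*k)
r = -22 (r = (-9 + 9*(-1)) - 4 = (-9 - 9) - 4 = -18 - 4 = -22)
(((4 - 3) + r) + F(1, t(0, 1)))² = (((4 - 3) - 22) + 4)² = ((1 - 22) + 4)² = (-21 + 4)² = (-17)² = 289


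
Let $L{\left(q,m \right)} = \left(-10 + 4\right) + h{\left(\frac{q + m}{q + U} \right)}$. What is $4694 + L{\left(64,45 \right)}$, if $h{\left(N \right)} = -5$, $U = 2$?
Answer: $4683$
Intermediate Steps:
$L{\left(q,m \right)} = -11$ ($L{\left(q,m \right)} = \left(-10 + 4\right) - 5 = -6 - 5 = -11$)
$4694 + L{\left(64,45 \right)} = 4694 - 11 = 4683$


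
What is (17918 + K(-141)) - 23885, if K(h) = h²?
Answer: 13914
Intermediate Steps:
(17918 + K(-141)) - 23885 = (17918 + (-141)²) - 23885 = (17918 + 19881) - 23885 = 37799 - 23885 = 13914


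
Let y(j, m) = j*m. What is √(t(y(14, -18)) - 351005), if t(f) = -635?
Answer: 2*I*√87910 ≈ 592.99*I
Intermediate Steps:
√(t(y(14, -18)) - 351005) = √(-635 - 351005) = √(-351640) = 2*I*√87910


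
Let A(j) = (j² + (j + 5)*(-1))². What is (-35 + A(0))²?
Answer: 100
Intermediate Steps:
A(j) = (-5 + j² - j)² (A(j) = (j² + (5 + j)*(-1))² = (j² + (-5 - j))² = (-5 + j² - j)²)
(-35 + A(0))² = (-35 + (5 + 0 - 1*0²)²)² = (-35 + (5 + 0 - 1*0)²)² = (-35 + (5 + 0 + 0)²)² = (-35 + 5²)² = (-35 + 25)² = (-10)² = 100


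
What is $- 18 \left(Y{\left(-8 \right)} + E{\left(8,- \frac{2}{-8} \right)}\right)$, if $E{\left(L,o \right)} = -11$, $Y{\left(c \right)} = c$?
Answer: $342$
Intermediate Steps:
$- 18 \left(Y{\left(-8 \right)} + E{\left(8,- \frac{2}{-8} \right)}\right) = - 18 \left(-8 - 11\right) = \left(-18\right) \left(-19\right) = 342$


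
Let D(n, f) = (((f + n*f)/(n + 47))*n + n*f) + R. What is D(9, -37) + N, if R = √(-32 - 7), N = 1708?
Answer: 36835/28 + I*√39 ≈ 1315.5 + 6.245*I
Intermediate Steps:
R = I*√39 (R = √(-39) = I*√39 ≈ 6.245*I)
D(n, f) = I*√39 + f*n + n*(f + f*n)/(47 + n) (D(n, f) = (((f + n*f)/(n + 47))*n + n*f) + I*√39 = (((f + f*n)/(47 + n))*n + f*n) + I*√39 = (n*(f + f*n)/(47 + n) + f*n) + I*√39 = (f*n + n*(f + f*n)/(47 + n)) + I*√39 = I*√39 + f*n + n*(f + f*n)/(47 + n))
D(9, -37) + N = (2*(-37)*9² + 47*I*√39 + 48*(-37)*9 + I*9*√39)/(47 + 9) + 1708 = (2*(-37)*81 + 47*I*√39 - 15984 + 9*I*√39)/56 + 1708 = (-5994 + 47*I*√39 - 15984 + 9*I*√39)/56 + 1708 = (-21978 + 56*I*√39)/56 + 1708 = (-10989/28 + I*√39) + 1708 = 36835/28 + I*√39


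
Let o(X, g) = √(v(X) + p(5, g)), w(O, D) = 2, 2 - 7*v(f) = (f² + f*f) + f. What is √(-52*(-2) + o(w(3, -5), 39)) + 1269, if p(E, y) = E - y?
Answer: 1269 + √(5096 + 7*I*√1722)/7 ≈ 1279.2 + 0.29053*I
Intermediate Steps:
v(f) = 2/7 - 2*f²/7 - f/7 (v(f) = 2/7 - ((f² + f*f) + f)/7 = 2/7 - ((f² + f²) + f)/7 = 2/7 - (2*f² + f)/7 = 2/7 - (f + 2*f²)/7 = 2/7 + (-2*f²/7 - f/7) = 2/7 - 2*f²/7 - f/7)
o(X, g) = √(37/7 - g - 2*X²/7 - X/7) (o(X, g) = √((2/7 - 2*X²/7 - X/7) + (5 - g)) = √(37/7 - g - 2*X²/7 - X/7))
√(-52*(-2) + o(w(3, -5), 39)) + 1269 = √(-52*(-2) + √(259 - 49*39 - 14*2² - 7*2)/7) + 1269 = √(104 + √(259 - 1911 - 14*4 - 14)/7) + 1269 = √(104 + √(259 - 1911 - 56 - 14)/7) + 1269 = √(104 + √(-1722)/7) + 1269 = √(104 + (I*√1722)/7) + 1269 = √(104 + I*√1722/7) + 1269 = 1269 + √(104 + I*√1722/7)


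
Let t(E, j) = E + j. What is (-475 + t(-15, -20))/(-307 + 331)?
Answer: -85/4 ≈ -21.250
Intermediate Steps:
(-475 + t(-15, -20))/(-307 + 331) = (-475 + (-15 - 20))/(-307 + 331) = (-475 - 35)/24 = -510*1/24 = -85/4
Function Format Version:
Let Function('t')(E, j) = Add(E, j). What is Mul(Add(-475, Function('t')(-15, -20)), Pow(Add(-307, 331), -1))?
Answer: Rational(-85, 4) ≈ -21.250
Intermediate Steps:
Mul(Add(-475, Function('t')(-15, -20)), Pow(Add(-307, 331), -1)) = Mul(Add(-475, Add(-15, -20)), Pow(Add(-307, 331), -1)) = Mul(Add(-475, -35), Pow(24, -1)) = Mul(-510, Rational(1, 24)) = Rational(-85, 4)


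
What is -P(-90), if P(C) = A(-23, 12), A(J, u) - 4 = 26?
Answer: -30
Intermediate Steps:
A(J, u) = 30 (A(J, u) = 4 + 26 = 30)
P(C) = 30
-P(-90) = -1*30 = -30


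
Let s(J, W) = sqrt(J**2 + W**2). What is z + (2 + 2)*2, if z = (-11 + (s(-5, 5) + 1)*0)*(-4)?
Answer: 52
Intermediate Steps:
z = 44 (z = (-11 + (sqrt((-5)**2 + 5**2) + 1)*0)*(-4) = (-11 + (sqrt(25 + 25) + 1)*0)*(-4) = (-11 + (sqrt(50) + 1)*0)*(-4) = (-11 + (5*sqrt(2) + 1)*0)*(-4) = (-11 + (1 + 5*sqrt(2))*0)*(-4) = (-11 + 0)*(-4) = -11*(-4) = 44)
z + (2 + 2)*2 = 44 + (2 + 2)*2 = 44 + 4*2 = 44 + 8 = 52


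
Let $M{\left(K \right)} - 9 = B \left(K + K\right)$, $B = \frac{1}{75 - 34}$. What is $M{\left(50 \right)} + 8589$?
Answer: $\frac{352618}{41} \approx 8600.4$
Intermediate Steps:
$B = \frac{1}{41} \approx 0.02439$
$M{\left(K \right)} = 9 + \frac{2 K}{41}$ ($M{\left(K \right)} = 9 + \frac{K + K}{41} = 9 + \frac{2 K}{41}$)
$M{\left(50 \right)} + 8589 = \left(9 + \frac{2}{41} \cdot 50\right) + 8589 = \left(9 + \frac{100}{41}\right) + 8589 = \frac{469}{41} + 8589 = \frac{352618}{41}$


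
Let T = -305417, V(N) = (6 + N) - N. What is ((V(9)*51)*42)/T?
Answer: -1836/43631 ≈ -0.042080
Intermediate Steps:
V(N) = 6
((V(9)*51)*42)/T = ((6*51)*42)/(-305417) = (306*42)*(-1/305417) = 12852*(-1/305417) = -1836/43631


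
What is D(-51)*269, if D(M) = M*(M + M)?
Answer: 1399338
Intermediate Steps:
D(M) = 2*M**2 (D(M) = M*(2*M) = 2*M**2)
D(-51)*269 = (2*(-51)**2)*269 = (2*2601)*269 = 5202*269 = 1399338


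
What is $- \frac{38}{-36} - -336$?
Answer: $\frac{6067}{18} \approx 337.06$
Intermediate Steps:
$- \frac{38}{-36} - -336 = \left(-38\right) \left(- \frac{1}{36}\right) + 336 = \frac{19}{18} + 336 = \frac{6067}{18}$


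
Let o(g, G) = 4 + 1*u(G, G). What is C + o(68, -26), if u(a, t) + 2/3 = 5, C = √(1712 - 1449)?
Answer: 25/3 + √263 ≈ 24.551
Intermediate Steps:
C = √263 ≈ 16.217
u(a, t) = 13/3 (u(a, t) = -⅔ + 5 = 13/3)
o(g, G) = 25/3 (o(g, G) = 4 + 1*(13/3) = 4 + 13/3 = 25/3)
C + o(68, -26) = √263 + 25/3 = 25/3 + √263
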